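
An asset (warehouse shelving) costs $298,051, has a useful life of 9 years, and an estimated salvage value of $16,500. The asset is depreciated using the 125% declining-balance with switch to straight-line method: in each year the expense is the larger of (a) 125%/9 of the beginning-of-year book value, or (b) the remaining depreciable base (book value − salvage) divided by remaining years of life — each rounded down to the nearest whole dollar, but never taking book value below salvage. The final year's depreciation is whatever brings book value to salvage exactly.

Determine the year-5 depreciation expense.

$28,969

Depreciable base = $298,051 − $16,500 = $281,551.
Year 1: DB = ⌊$298,051 × 125%/9⌋ = $41,395; SL = ⌊$281,551/9⌋ = $31,283 → take DB $41,395. Book value $256,656.
Year 2: DB = ⌊$256,656 × 125%/9⌋ = $35,646; SL = ⌊$240,156/8⌋ = $30,019 → take DB $35,646. Book value $221,010.
Year 3: DB = ⌊$221,010 × 125%/9⌋ = $30,695; SL = ⌊$204,510/7⌋ = $29,215 → take DB $30,695. Book value $190,315.
Year 4: DB = ⌊$190,315 × 125%/9⌋ = $26,432; SL = ⌊$173,815/6⌋ = $28,969 → take SL $28,969. Book value $161,346.
Year 5: DB = ⌊$161,346 × 125%/9⌋ = $22,409; SL = ⌊$144,846/5⌋ = $28,969 → take SL $28,969. Book value $132,377.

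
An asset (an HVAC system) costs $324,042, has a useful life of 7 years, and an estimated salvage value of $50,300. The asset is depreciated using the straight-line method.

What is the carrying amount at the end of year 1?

Depreciable base = $324,042 − $50,300 = $273,742.
Annual expense = $273,742 / 7 = $39,106.
End of year 1: book value $284,936.

$284,936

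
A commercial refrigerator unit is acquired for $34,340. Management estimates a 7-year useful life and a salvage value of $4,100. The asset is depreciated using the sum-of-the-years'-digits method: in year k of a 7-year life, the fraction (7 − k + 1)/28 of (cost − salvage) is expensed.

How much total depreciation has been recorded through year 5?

Depreciable base = $34,340 − $4,100 = $30,240.
Sum of the years' digits = 7+6+5+4+3+2+1 = 28.
Year 1: $30,240 × 7/28 = $7,560. Book value $26,780.
Year 2: $30,240 × 6/28 = $6,480. Book value $20,300.
Year 3: $30,240 × 5/28 = $5,400. Book value $14,900.
Year 4: $30,240 × 4/28 = $4,320. Book value $10,580.
Year 5: $30,240 × 3/28 = $3,240. Book value $7,340.
Accumulated through year 5 = $34,340 − $7,340 = $27,000.

$27,000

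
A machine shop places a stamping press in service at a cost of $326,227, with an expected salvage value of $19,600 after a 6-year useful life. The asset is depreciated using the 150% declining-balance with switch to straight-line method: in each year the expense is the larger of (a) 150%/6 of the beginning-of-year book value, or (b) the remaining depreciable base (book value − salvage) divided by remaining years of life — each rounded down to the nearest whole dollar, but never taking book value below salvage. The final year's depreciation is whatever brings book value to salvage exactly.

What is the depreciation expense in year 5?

$39,343

Depreciable base = $326,227 − $19,600 = $306,627.
Year 1: DB = ⌊$326,227 × 150%/6⌋ = $81,556; SL = ⌊$306,627/6⌋ = $51,104 → take DB $81,556. Book value $244,671.
Year 2: DB = ⌊$244,671 × 150%/6⌋ = $61,167; SL = ⌊$225,071/5⌋ = $45,014 → take DB $61,167. Book value $183,504.
Year 3: DB = ⌊$183,504 × 150%/6⌋ = $45,876; SL = ⌊$163,904/4⌋ = $40,976 → take DB $45,876. Book value $137,628.
Year 4: DB = ⌊$137,628 × 150%/6⌋ = $34,407; SL = ⌊$118,028/3⌋ = $39,342 → take SL $39,342. Book value $98,286.
Year 5: DB = ⌊$98,286 × 150%/6⌋ = $24,571; SL = ⌊$78,686/2⌋ = $39,343 → take SL $39,343. Book value $58,943.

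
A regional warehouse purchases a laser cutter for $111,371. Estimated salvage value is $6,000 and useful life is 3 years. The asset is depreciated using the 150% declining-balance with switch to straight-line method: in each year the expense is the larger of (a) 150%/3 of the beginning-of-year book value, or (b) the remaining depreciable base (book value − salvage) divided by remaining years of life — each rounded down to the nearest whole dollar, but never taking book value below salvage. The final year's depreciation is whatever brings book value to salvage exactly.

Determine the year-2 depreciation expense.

Depreciable base = $111,371 − $6,000 = $105,371.
Year 1: DB = ⌊$111,371 × 150%/3⌋ = $55,685; SL = ⌊$105,371/3⌋ = $35,123 → take DB $55,685. Book value $55,686.
Year 2: DB = ⌊$55,686 × 150%/3⌋ = $27,843; SL = ⌊$49,686/2⌋ = $24,843 → take DB $27,843. Book value $27,843.

$27,843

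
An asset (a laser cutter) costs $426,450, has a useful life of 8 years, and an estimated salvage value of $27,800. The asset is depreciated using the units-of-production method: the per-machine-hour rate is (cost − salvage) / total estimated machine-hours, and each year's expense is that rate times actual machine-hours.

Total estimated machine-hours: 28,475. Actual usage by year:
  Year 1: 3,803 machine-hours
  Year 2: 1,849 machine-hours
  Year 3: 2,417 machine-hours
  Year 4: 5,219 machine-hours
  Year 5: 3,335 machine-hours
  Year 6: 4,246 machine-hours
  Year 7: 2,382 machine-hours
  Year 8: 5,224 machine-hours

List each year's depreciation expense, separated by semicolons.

$53,242; $25,886; $33,838; $73,066; $46,690; $59,444; $33,348; $73,136

Depreciable base = $426,450 − $27,800 = $398,650.
Rate = $398,650 / 28,475 machine-hours = $14 per machine-hour.
Year 1: 3,803 × $14 = $53,242. Book value $373,208.
Year 2: 1,849 × $14 = $25,886. Book value $347,322.
Year 3: 2,417 × $14 = $33,838. Book value $313,484.
Year 4: 5,219 × $14 = $73,066. Book value $240,418.
Year 5: 3,335 × $14 = $46,690. Book value $193,728.
Year 6: 4,246 × $14 = $59,444. Book value $134,284.
Year 7: 2,382 × $14 = $33,348. Book value $100,936.
Year 8: 5,224 × $14 = $73,136. Book value $27,800.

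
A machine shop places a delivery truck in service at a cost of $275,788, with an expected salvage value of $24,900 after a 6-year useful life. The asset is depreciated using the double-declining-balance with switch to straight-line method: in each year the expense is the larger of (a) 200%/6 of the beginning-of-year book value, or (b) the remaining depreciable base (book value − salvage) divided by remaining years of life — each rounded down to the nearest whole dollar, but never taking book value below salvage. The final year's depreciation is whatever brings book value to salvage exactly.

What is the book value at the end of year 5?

$36,319

Depreciable base = $275,788 − $24,900 = $250,888.
Year 1: DB = ⌊$275,788 × 200%/6⌋ = $91,929; SL = ⌊$250,888/6⌋ = $41,814 → take DB $91,929. Book value $183,859.
Year 2: DB = ⌊$183,859 × 200%/6⌋ = $61,286; SL = ⌊$158,959/5⌋ = $31,791 → take DB $61,286. Book value $122,573.
Year 3: DB = ⌊$122,573 × 200%/6⌋ = $40,857; SL = ⌊$97,673/4⌋ = $24,418 → take DB $40,857. Book value $81,716.
Year 4: DB = ⌊$81,716 × 200%/6⌋ = $27,238; SL = ⌊$56,816/3⌋ = $18,938 → take DB $27,238. Book value $54,478.
Year 5: DB = ⌊$54,478 × 200%/6⌋ = $18,159; SL = ⌊$29,578/2⌋ = $14,789 → take DB $18,159. Book value $36,319.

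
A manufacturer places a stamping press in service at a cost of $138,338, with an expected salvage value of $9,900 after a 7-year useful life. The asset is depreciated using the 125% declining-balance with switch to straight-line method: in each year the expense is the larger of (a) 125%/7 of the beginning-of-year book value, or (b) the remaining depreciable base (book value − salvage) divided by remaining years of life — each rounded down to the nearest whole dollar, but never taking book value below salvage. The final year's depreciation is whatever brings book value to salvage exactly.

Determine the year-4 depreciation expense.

Depreciable base = $138,338 − $9,900 = $128,438.
Year 1: DB = ⌊$138,338 × 125%/7⌋ = $24,703; SL = ⌊$128,438/7⌋ = $18,348 → take DB $24,703. Book value $113,635.
Year 2: DB = ⌊$113,635 × 125%/7⌋ = $20,291; SL = ⌊$103,735/6⌋ = $17,289 → take DB $20,291. Book value $93,344.
Year 3: DB = ⌊$93,344 × 125%/7⌋ = $16,668; SL = ⌊$83,444/5⌋ = $16,688 → take SL $16,688. Book value $76,656.
Year 4: DB = ⌊$76,656 × 125%/7⌋ = $13,688; SL = ⌊$66,756/4⌋ = $16,689 → take SL $16,689. Book value $59,967.

$16,689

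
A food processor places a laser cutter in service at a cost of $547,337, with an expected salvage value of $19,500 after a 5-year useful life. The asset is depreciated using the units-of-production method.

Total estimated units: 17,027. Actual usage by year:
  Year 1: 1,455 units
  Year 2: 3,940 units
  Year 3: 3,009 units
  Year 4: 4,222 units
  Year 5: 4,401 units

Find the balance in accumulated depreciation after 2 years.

Depreciable base = $547,337 − $19,500 = $527,837.
Rate = $527,837 / 17,027 units = $31 per unit.
Year 1: 1,455 × $31 = $45,105. Book value $502,232.
Year 2: 3,940 × $31 = $122,140. Book value $380,092.
Accumulated through year 2 = $547,337 − $380,092 = $167,245.

$167,245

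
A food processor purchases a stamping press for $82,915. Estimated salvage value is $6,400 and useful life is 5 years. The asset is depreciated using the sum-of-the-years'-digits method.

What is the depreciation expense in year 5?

Depreciable base = $82,915 − $6,400 = $76,515.
Sum of the years' digits = 5+4+3+2+1 = 15.
Year 1: $76,515 × 5/15 = $25,505. Book value $57,410.
Year 2: $76,515 × 4/15 = $20,404. Book value $37,006.
Year 3: $76,515 × 3/15 = $15,303. Book value $21,703.
Year 4: $76,515 × 2/15 = $10,202. Book value $11,501.
Year 5: $76,515 × 1/15 = $5,101. Book value $6,400.

$5,101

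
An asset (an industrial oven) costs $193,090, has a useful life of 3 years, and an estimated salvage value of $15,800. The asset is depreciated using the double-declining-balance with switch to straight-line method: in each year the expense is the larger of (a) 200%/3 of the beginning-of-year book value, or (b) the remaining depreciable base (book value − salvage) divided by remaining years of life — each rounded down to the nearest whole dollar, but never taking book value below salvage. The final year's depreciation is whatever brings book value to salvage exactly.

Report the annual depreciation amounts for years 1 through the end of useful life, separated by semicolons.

Depreciable base = $193,090 − $15,800 = $177,290.
Year 1: DB = ⌊$193,090 × 200%/3⌋ = $128,726; SL = ⌊$177,290/3⌋ = $59,096 → take DB $128,726. Book value $64,364.
Year 2: DB = ⌊$64,364 × 200%/3⌋ = $42,909; SL = ⌊$48,564/2⌋ = $24,282 → take DB $42,909. Book value $21,455.
Year 3 (final): $21,455 − $15,800 = $5,655. Book value $15,800.

$128,726; $42,909; $5,655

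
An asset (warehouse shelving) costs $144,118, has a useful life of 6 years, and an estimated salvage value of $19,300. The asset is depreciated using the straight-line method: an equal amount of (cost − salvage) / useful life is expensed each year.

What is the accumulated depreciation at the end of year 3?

Depreciable base = $144,118 − $19,300 = $124,818.
Annual expense = $124,818 / 6 = $20,803.
End of year 1: book value $123,315.
End of year 2: book value $102,512.
End of year 3: book value $81,709.
Accumulated through year 3 = $144,118 − $81,709 = $62,409.

$62,409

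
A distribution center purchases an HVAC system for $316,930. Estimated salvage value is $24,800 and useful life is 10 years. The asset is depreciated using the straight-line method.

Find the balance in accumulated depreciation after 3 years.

$87,639

Depreciable base = $316,930 − $24,800 = $292,130.
Annual expense = $292,130 / 10 = $29,213.
End of year 1: book value $287,717.
End of year 2: book value $258,504.
End of year 3: book value $229,291.
Accumulated through year 3 = $316,930 − $229,291 = $87,639.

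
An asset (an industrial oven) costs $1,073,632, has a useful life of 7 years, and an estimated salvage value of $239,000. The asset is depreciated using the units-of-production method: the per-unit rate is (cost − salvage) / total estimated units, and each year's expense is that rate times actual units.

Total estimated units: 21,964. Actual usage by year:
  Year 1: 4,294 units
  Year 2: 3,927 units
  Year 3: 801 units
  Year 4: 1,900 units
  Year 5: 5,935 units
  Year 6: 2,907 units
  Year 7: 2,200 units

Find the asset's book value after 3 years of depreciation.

$730,796

Depreciable base = $1,073,632 − $239,000 = $834,632.
Rate = $834,632 / 21,964 units = $38 per unit.
Year 1: 4,294 × $38 = $163,172. Book value $910,460.
Year 2: 3,927 × $38 = $149,226. Book value $761,234.
Year 3: 801 × $38 = $30,438. Book value $730,796.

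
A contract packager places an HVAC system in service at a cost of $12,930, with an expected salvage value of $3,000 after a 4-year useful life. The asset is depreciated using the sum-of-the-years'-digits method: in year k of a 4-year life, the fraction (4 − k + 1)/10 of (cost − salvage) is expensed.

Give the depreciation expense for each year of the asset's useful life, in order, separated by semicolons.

Depreciable base = $12,930 − $3,000 = $9,930.
Sum of the years' digits = 4+3+2+1 = 10.
Year 1: $9,930 × 4/10 = $3,972. Book value $8,958.
Year 2: $9,930 × 3/10 = $2,979. Book value $5,979.
Year 3: $9,930 × 2/10 = $1,986. Book value $3,993.
Year 4: $9,930 × 1/10 = $993. Book value $3,000.

$3,972; $2,979; $1,986; $993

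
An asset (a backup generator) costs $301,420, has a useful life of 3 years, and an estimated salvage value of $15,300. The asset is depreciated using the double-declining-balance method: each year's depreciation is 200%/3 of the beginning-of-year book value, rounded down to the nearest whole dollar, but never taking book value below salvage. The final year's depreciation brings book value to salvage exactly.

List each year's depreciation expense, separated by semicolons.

$200,946; $66,982; $18,192

Depreciable base = $301,420 − $15,300 = $286,120.
Year 1: ⌊$301,420 × 200%/3⌋ = $200,946. Book value $100,474.
Year 2: ⌊$100,474 × 200%/3⌋ = $66,982. Book value $33,492.
Year 3 (final): $33,492 − $15,300 = $18,192. Book value $15,300.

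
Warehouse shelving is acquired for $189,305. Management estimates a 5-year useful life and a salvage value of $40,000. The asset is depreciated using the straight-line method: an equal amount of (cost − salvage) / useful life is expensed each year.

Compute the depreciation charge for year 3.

$29,861

Depreciable base = $189,305 − $40,000 = $149,305.
Annual expense = $149,305 / 5 = $29,861.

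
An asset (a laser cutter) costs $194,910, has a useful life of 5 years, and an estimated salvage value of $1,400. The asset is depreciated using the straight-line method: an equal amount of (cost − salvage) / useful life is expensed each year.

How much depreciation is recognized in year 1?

Depreciable base = $194,910 − $1,400 = $193,510.
Annual expense = $193,510 / 5 = $38,702.

$38,702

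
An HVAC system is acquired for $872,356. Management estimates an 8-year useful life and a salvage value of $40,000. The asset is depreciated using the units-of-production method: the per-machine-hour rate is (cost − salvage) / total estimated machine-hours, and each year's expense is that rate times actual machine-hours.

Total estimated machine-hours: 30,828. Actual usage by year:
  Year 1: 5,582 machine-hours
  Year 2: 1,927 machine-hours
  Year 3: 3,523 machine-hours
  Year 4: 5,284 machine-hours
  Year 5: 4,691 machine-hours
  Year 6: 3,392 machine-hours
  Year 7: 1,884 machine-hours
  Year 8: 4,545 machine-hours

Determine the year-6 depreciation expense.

Depreciable base = $872,356 − $40,000 = $832,356.
Rate = $832,356 / 30,828 machine-hours = $27 per machine-hour.
Year 1: 5,582 × $27 = $150,714. Book value $721,642.
Year 2: 1,927 × $27 = $52,029. Book value $669,613.
Year 3: 3,523 × $27 = $95,121. Book value $574,492.
Year 4: 5,284 × $27 = $142,668. Book value $431,824.
Year 5: 4,691 × $27 = $126,657. Book value $305,167.
Year 6: 3,392 × $27 = $91,584. Book value $213,583.

$91,584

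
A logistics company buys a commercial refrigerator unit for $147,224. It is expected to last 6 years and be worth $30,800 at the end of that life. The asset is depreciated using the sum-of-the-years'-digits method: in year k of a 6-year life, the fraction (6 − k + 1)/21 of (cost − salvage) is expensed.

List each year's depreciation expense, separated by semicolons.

Depreciable base = $147,224 − $30,800 = $116,424.
Sum of the years' digits = 6+5+4+3+2+1 = 21.
Year 1: $116,424 × 6/21 = $33,264. Book value $113,960.
Year 2: $116,424 × 5/21 = $27,720. Book value $86,240.
Year 3: $116,424 × 4/21 = $22,176. Book value $64,064.
Year 4: $116,424 × 3/21 = $16,632. Book value $47,432.
Year 5: $116,424 × 2/21 = $11,088. Book value $36,344.
Year 6: $116,424 × 1/21 = $5,544. Book value $30,800.

$33,264; $27,720; $22,176; $16,632; $11,088; $5,544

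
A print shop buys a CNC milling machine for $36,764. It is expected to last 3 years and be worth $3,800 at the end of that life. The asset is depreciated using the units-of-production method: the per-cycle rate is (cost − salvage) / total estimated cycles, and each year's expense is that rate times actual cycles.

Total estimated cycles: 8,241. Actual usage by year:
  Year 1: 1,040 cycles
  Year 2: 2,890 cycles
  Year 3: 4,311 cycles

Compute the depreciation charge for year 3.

$17,244

Depreciable base = $36,764 − $3,800 = $32,964.
Rate = $32,964 / 8,241 cycles = $4 per cycle.
Year 1: 1,040 × $4 = $4,160. Book value $32,604.
Year 2: 2,890 × $4 = $11,560. Book value $21,044.
Year 3: 4,311 × $4 = $17,244. Book value $3,800.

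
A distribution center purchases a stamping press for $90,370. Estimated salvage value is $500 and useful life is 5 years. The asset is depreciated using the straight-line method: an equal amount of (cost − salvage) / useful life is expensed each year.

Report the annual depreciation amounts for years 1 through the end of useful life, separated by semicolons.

$17,974; $17,974; $17,974; $17,974; $17,974

Depreciable base = $90,370 − $500 = $89,870.
Annual expense = $89,870 / 5 = $17,974.
End of year 1: book value $72,396.
End of year 2: book value $54,422.
End of year 3: book value $36,448.
End of year 4: book value $18,474.
End of year 5: book value $500.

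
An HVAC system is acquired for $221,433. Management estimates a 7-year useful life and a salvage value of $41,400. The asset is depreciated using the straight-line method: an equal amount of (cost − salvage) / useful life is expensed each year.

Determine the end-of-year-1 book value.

$195,714

Depreciable base = $221,433 − $41,400 = $180,033.
Annual expense = $180,033 / 7 = $25,719.
End of year 1: book value $195,714.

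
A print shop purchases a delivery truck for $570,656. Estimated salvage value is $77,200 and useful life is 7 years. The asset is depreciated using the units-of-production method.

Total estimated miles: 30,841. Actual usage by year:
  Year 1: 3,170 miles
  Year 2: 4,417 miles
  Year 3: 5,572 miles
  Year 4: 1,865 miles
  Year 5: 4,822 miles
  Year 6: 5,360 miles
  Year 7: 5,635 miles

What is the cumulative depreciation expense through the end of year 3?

$210,544

Depreciable base = $570,656 − $77,200 = $493,456.
Rate = $493,456 / 30,841 miles = $16 per mile.
Year 1: 3,170 × $16 = $50,720. Book value $519,936.
Year 2: 4,417 × $16 = $70,672. Book value $449,264.
Year 3: 5,572 × $16 = $89,152. Book value $360,112.
Accumulated through year 3 = $570,656 − $360,112 = $210,544.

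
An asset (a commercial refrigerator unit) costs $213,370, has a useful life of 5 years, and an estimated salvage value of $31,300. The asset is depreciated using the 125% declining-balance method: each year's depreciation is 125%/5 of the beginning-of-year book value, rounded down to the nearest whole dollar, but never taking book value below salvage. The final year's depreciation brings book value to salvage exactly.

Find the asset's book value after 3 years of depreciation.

$90,016

Depreciable base = $213,370 − $31,300 = $182,070.
Year 1: ⌊$213,370 × 125%/5⌋ = $53,342. Book value $160,028.
Year 2: ⌊$160,028 × 125%/5⌋ = $40,007. Book value $120,021.
Year 3: ⌊$120,021 × 125%/5⌋ = $30,005. Book value $90,016.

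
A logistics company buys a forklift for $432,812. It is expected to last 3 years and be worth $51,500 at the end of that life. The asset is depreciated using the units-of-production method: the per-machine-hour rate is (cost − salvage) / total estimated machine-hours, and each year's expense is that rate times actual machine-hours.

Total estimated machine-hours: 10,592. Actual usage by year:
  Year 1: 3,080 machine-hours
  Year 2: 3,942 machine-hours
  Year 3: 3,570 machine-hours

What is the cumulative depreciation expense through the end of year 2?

Depreciable base = $432,812 − $51,500 = $381,312.
Rate = $381,312 / 10,592 machine-hours = $36 per machine-hour.
Year 1: 3,080 × $36 = $110,880. Book value $321,932.
Year 2: 3,942 × $36 = $141,912. Book value $180,020.
Accumulated through year 2 = $432,812 − $180,020 = $252,792.

$252,792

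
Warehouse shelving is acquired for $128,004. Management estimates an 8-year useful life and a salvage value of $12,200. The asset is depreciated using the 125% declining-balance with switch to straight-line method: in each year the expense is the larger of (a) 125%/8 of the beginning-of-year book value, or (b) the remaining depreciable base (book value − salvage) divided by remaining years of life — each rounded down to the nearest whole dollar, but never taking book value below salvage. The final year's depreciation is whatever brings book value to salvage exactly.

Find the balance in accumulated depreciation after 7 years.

Depreciable base = $128,004 − $12,200 = $115,804.
Year 1: DB = ⌊$128,004 × 125%/8⌋ = $20,000; SL = ⌊$115,804/8⌋ = $14,475 → take DB $20,000. Book value $108,004.
Year 2: DB = ⌊$108,004 × 125%/8⌋ = $16,875; SL = ⌊$95,804/7⌋ = $13,686 → take DB $16,875. Book value $91,129.
Year 3: DB = ⌊$91,129 × 125%/8⌋ = $14,238; SL = ⌊$78,929/6⌋ = $13,154 → take DB $14,238. Book value $76,891.
Year 4: DB = ⌊$76,891 × 125%/8⌋ = $12,014; SL = ⌊$64,691/5⌋ = $12,938 → take SL $12,938. Book value $63,953.
Year 5: DB = ⌊$63,953 × 125%/8⌋ = $9,992; SL = ⌊$51,753/4⌋ = $12,938 → take SL $12,938. Book value $51,015.
Year 6: DB = ⌊$51,015 × 125%/8⌋ = $7,971; SL = ⌊$38,815/3⌋ = $12,938 → take SL $12,938. Book value $38,077.
Year 7: DB = ⌊$38,077 × 125%/8⌋ = $5,949; SL = ⌊$25,877/2⌋ = $12,938 → take SL $12,938. Book value $25,139.
Accumulated through year 7 = $128,004 − $25,139 = $102,865.

$102,865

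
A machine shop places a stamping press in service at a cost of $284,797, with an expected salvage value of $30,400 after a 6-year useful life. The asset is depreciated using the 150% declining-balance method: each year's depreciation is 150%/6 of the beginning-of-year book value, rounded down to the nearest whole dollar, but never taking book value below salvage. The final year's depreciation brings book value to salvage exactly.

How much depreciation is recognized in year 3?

Depreciable base = $284,797 − $30,400 = $254,397.
Year 1: ⌊$284,797 × 150%/6⌋ = $71,199. Book value $213,598.
Year 2: ⌊$213,598 × 150%/6⌋ = $53,399. Book value $160,199.
Year 3: ⌊$160,199 × 150%/6⌋ = $40,049. Book value $120,150.

$40,049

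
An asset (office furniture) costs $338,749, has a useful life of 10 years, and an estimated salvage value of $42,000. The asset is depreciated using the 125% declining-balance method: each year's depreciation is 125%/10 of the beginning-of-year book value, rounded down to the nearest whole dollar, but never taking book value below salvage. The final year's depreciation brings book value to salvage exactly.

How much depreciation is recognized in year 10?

$59,850

Depreciable base = $338,749 − $42,000 = $296,749.
Year 1: ⌊$338,749 × 125%/10⌋ = $42,343. Book value $296,406.
Year 2: ⌊$296,406 × 125%/10⌋ = $37,050. Book value $259,356.
Year 3: ⌊$259,356 × 125%/10⌋ = $32,419. Book value $226,937.
Year 4: ⌊$226,937 × 125%/10⌋ = $28,367. Book value $198,570.
Year 5: ⌊$198,570 × 125%/10⌋ = $24,821. Book value $173,749.
Year 6: ⌊$173,749 × 125%/10⌋ = $21,718. Book value $152,031.
Year 7: ⌊$152,031 × 125%/10⌋ = $19,003. Book value $133,028.
Year 8: ⌊$133,028 × 125%/10⌋ = $16,628. Book value $116,400.
Year 9: ⌊$116,400 × 125%/10⌋ = $14,550. Book value $101,850.
Year 10 (final): $101,850 − $42,000 = $59,850. Book value $42,000.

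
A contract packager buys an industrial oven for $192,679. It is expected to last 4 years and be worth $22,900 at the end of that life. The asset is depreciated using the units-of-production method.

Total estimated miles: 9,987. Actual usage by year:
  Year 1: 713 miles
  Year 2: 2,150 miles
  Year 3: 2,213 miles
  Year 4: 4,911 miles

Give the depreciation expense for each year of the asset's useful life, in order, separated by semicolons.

Depreciable base = $192,679 − $22,900 = $169,779.
Rate = $169,779 / 9,987 miles = $17 per mile.
Year 1: 713 × $17 = $12,121. Book value $180,558.
Year 2: 2,150 × $17 = $36,550. Book value $144,008.
Year 3: 2,213 × $17 = $37,621. Book value $106,387.
Year 4: 4,911 × $17 = $83,487. Book value $22,900.

$12,121; $36,550; $37,621; $83,487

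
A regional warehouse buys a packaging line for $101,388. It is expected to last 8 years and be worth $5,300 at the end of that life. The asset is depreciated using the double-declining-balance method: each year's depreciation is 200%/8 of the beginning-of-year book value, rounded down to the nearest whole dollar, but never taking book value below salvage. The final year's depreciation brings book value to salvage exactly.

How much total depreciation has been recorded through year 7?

Depreciable base = $101,388 − $5,300 = $96,088.
Year 1: ⌊$101,388 × 200%/8⌋ = $25,347. Book value $76,041.
Year 2: ⌊$76,041 × 200%/8⌋ = $19,010. Book value $57,031.
Year 3: ⌊$57,031 × 200%/8⌋ = $14,257. Book value $42,774.
Year 4: ⌊$42,774 × 200%/8⌋ = $10,693. Book value $32,081.
Year 5: ⌊$32,081 × 200%/8⌋ = $8,020. Book value $24,061.
Year 6: ⌊$24,061 × 200%/8⌋ = $6,015. Book value $18,046.
Year 7: ⌊$18,046 × 200%/8⌋ = $4,511. Book value $13,535.
Accumulated through year 7 = $101,388 − $13,535 = $87,853.

$87,853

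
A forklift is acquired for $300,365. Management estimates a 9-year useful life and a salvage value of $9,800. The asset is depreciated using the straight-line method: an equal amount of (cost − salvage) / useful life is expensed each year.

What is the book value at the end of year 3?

Depreciable base = $300,365 − $9,800 = $290,565.
Annual expense = $290,565 / 9 = $32,285.
End of year 1: book value $268,080.
End of year 2: book value $235,795.
End of year 3: book value $203,510.

$203,510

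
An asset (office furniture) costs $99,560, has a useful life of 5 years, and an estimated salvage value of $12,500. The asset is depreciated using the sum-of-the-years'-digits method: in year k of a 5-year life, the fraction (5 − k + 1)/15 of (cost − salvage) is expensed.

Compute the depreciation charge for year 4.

$11,608

Depreciable base = $99,560 − $12,500 = $87,060.
Sum of the years' digits = 5+4+3+2+1 = 15.
Year 1: $87,060 × 5/15 = $29,020. Book value $70,540.
Year 2: $87,060 × 4/15 = $23,216. Book value $47,324.
Year 3: $87,060 × 3/15 = $17,412. Book value $29,912.
Year 4: $87,060 × 2/15 = $11,608. Book value $18,304.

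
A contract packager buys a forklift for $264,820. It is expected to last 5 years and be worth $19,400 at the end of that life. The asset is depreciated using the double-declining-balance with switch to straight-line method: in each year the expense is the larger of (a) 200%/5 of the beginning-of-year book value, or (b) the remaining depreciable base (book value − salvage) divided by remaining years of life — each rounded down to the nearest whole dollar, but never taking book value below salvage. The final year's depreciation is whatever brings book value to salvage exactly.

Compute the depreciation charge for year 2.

$63,556

Depreciable base = $264,820 − $19,400 = $245,420.
Year 1: DB = ⌊$264,820 × 200%/5⌋ = $105,928; SL = ⌊$245,420/5⌋ = $49,084 → take DB $105,928. Book value $158,892.
Year 2: DB = ⌊$158,892 × 200%/5⌋ = $63,556; SL = ⌊$139,492/4⌋ = $34,873 → take DB $63,556. Book value $95,336.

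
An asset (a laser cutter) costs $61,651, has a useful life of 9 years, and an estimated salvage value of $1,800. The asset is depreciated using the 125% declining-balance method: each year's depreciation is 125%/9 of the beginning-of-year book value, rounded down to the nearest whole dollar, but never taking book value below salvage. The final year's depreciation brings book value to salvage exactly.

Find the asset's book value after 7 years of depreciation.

$21,647

Depreciable base = $61,651 − $1,800 = $59,851.
Year 1: ⌊$61,651 × 125%/9⌋ = $8,562. Book value $53,089.
Year 2: ⌊$53,089 × 125%/9⌋ = $7,373. Book value $45,716.
Year 3: ⌊$45,716 × 125%/9⌋ = $6,349. Book value $39,367.
Year 4: ⌊$39,367 × 125%/9⌋ = $5,467. Book value $33,900.
Year 5: ⌊$33,900 × 125%/9⌋ = $4,708. Book value $29,192.
Year 6: ⌊$29,192 × 125%/9⌋ = $4,054. Book value $25,138.
Year 7: ⌊$25,138 × 125%/9⌋ = $3,491. Book value $21,647.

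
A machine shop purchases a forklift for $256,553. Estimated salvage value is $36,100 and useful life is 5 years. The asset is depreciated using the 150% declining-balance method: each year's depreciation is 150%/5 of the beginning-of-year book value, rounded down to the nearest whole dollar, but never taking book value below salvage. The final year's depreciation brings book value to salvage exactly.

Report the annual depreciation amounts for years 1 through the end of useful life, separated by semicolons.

$76,965; $53,876; $37,713; $26,399; $25,500

Depreciable base = $256,553 − $36,100 = $220,453.
Year 1: ⌊$256,553 × 150%/5⌋ = $76,965. Book value $179,588.
Year 2: ⌊$179,588 × 150%/5⌋ = $53,876. Book value $125,712.
Year 3: ⌊$125,712 × 150%/5⌋ = $37,713. Book value $87,999.
Year 4: ⌊$87,999 × 150%/5⌋ = $26,399. Book value $61,600.
Year 5 (final): $61,600 − $36,100 = $25,500. Book value $36,100.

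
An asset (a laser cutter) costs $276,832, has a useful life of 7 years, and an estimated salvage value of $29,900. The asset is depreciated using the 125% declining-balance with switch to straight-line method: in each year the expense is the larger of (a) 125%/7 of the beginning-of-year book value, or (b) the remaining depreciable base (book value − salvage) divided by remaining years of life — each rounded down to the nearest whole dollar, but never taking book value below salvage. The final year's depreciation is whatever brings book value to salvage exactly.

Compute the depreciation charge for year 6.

Depreciable base = $276,832 − $29,900 = $246,932.
Year 1: DB = ⌊$276,832 × 125%/7⌋ = $49,434; SL = ⌊$246,932/7⌋ = $35,276 → take DB $49,434. Book value $227,398.
Year 2: DB = ⌊$227,398 × 125%/7⌋ = $40,606; SL = ⌊$197,498/6⌋ = $32,916 → take DB $40,606. Book value $186,792.
Year 3: DB = ⌊$186,792 × 125%/7⌋ = $33,355; SL = ⌊$156,892/5⌋ = $31,378 → take DB $33,355. Book value $153,437.
Year 4: DB = ⌊$153,437 × 125%/7⌋ = $27,399; SL = ⌊$123,537/4⌋ = $30,884 → take SL $30,884. Book value $122,553.
Year 5: DB = ⌊$122,553 × 125%/7⌋ = $21,884; SL = ⌊$92,653/3⌋ = $30,884 → take SL $30,884. Book value $91,669.
Year 6: DB = ⌊$91,669 × 125%/7⌋ = $16,369; SL = ⌊$61,769/2⌋ = $30,884 → take SL $30,884. Book value $60,785.

$30,884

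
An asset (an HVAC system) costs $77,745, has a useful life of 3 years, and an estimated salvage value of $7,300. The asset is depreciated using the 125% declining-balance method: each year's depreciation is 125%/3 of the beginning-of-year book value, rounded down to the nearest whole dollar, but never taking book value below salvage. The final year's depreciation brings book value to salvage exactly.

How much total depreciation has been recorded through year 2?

$51,289

Depreciable base = $77,745 − $7,300 = $70,445.
Year 1: ⌊$77,745 × 125%/3⌋ = $32,393. Book value $45,352.
Year 2: ⌊$45,352 × 125%/3⌋ = $18,896. Book value $26,456.
Accumulated through year 2 = $77,745 − $26,456 = $51,289.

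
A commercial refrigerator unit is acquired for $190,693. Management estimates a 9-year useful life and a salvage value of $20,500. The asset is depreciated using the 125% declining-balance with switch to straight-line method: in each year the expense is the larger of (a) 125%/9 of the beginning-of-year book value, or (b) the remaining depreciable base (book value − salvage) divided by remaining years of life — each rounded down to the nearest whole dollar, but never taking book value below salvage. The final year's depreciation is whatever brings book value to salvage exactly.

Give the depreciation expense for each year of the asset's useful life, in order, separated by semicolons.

$26,485; $22,806; $19,639; $16,911; $16,870; $16,870; $16,870; $16,871; $16,871

Depreciable base = $190,693 − $20,500 = $170,193.
Year 1: DB = ⌊$190,693 × 125%/9⌋ = $26,485; SL = ⌊$170,193/9⌋ = $18,910 → take DB $26,485. Book value $164,208.
Year 2: DB = ⌊$164,208 × 125%/9⌋ = $22,806; SL = ⌊$143,708/8⌋ = $17,963 → take DB $22,806. Book value $141,402.
Year 3: DB = ⌊$141,402 × 125%/9⌋ = $19,639; SL = ⌊$120,902/7⌋ = $17,271 → take DB $19,639. Book value $121,763.
Year 4: DB = ⌊$121,763 × 125%/9⌋ = $16,911; SL = ⌊$101,263/6⌋ = $16,877 → take DB $16,911. Book value $104,852.
Year 5: DB = ⌊$104,852 × 125%/9⌋ = $14,562; SL = ⌊$84,352/5⌋ = $16,870 → take SL $16,870. Book value $87,982.
Year 6: DB = ⌊$87,982 × 125%/9⌋ = $12,219; SL = ⌊$67,482/4⌋ = $16,870 → take SL $16,870. Book value $71,112.
Year 7: DB = ⌊$71,112 × 125%/9⌋ = $9,876; SL = ⌊$50,612/3⌋ = $16,870 → take SL $16,870. Book value $54,242.
Year 8: DB = ⌊$54,242 × 125%/9⌋ = $7,533; SL = ⌊$33,742/2⌋ = $16,871 → take SL $16,871. Book value $37,371.
Year 9 (final): $37,371 − $20,500 = $16,871. Book value $20,500.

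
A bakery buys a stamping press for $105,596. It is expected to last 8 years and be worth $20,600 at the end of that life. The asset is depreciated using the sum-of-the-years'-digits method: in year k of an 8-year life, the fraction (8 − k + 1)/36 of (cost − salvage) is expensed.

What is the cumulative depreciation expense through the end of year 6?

$77,913

Depreciable base = $105,596 − $20,600 = $84,996.
Sum of the years' digits = 8+7+6+5+4+3+2+1 = 36.
Year 1: $84,996 × 8/36 = $18,888. Book value $86,708.
Year 2: $84,996 × 7/36 = $16,527. Book value $70,181.
Year 3: $84,996 × 6/36 = $14,166. Book value $56,015.
Year 4: $84,996 × 5/36 = $11,805. Book value $44,210.
Year 5: $84,996 × 4/36 = $9,444. Book value $34,766.
Year 6: $84,996 × 3/36 = $7,083. Book value $27,683.
Accumulated through year 6 = $105,596 − $27,683 = $77,913.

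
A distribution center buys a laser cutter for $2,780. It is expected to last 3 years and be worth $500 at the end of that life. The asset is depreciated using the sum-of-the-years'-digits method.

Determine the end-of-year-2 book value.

Depreciable base = $2,780 − $500 = $2,280.
Sum of the years' digits = 3+2+1 = 6.
Year 1: $2,280 × 3/6 = $1,140. Book value $1,640.
Year 2: $2,280 × 2/6 = $760. Book value $880.

$880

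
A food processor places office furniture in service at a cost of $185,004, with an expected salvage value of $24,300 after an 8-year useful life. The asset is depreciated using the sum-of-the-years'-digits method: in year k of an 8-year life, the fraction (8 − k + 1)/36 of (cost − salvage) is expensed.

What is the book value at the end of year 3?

$91,260

Depreciable base = $185,004 − $24,300 = $160,704.
Sum of the years' digits = 8+7+6+5+4+3+2+1 = 36.
Year 1: $160,704 × 8/36 = $35,712. Book value $149,292.
Year 2: $160,704 × 7/36 = $31,248. Book value $118,044.
Year 3: $160,704 × 6/36 = $26,784. Book value $91,260.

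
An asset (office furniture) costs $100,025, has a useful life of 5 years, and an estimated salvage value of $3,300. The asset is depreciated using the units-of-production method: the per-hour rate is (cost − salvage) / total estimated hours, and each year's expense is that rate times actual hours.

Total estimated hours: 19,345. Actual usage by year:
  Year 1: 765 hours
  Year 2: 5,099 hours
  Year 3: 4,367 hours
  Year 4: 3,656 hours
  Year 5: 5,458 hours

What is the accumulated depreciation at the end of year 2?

$29,320

Depreciable base = $100,025 − $3,300 = $96,725.
Rate = $96,725 / 19,345 hours = $5 per hour.
Year 1: 765 × $5 = $3,825. Book value $96,200.
Year 2: 5,099 × $5 = $25,495. Book value $70,705.
Accumulated through year 2 = $100,025 − $70,705 = $29,320.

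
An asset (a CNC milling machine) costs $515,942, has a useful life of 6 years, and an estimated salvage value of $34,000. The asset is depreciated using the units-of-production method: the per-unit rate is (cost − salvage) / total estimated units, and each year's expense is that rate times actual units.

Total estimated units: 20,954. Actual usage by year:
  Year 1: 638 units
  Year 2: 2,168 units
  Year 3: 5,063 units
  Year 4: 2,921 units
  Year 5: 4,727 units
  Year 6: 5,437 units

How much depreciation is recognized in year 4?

$67,183

Depreciable base = $515,942 − $34,000 = $481,942.
Rate = $481,942 / 20,954 units = $23 per unit.
Year 1: 638 × $23 = $14,674. Book value $501,268.
Year 2: 2,168 × $23 = $49,864. Book value $451,404.
Year 3: 5,063 × $23 = $116,449. Book value $334,955.
Year 4: 2,921 × $23 = $67,183. Book value $267,772.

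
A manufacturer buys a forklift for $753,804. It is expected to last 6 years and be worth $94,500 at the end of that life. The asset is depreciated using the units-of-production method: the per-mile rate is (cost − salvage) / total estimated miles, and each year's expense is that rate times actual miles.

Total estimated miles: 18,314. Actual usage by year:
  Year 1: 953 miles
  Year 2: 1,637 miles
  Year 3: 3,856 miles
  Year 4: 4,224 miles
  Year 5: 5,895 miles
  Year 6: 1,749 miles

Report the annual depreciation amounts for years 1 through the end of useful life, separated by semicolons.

$34,308; $58,932; $138,816; $152,064; $212,220; $62,964

Depreciable base = $753,804 − $94,500 = $659,304.
Rate = $659,304 / 18,314 miles = $36 per mile.
Year 1: 953 × $36 = $34,308. Book value $719,496.
Year 2: 1,637 × $36 = $58,932. Book value $660,564.
Year 3: 3,856 × $36 = $138,816. Book value $521,748.
Year 4: 4,224 × $36 = $152,064. Book value $369,684.
Year 5: 5,895 × $36 = $212,220. Book value $157,464.
Year 6: 1,749 × $36 = $62,964. Book value $94,500.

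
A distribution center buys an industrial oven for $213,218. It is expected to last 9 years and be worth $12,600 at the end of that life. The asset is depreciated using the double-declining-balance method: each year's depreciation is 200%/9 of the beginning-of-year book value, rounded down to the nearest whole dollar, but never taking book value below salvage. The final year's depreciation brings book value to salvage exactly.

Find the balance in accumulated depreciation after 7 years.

Depreciable base = $213,218 − $12,600 = $200,618.
Year 1: ⌊$213,218 × 200%/9⌋ = $47,381. Book value $165,837.
Year 2: ⌊$165,837 × 200%/9⌋ = $36,852. Book value $128,985.
Year 3: ⌊$128,985 × 200%/9⌋ = $28,663. Book value $100,322.
Year 4: ⌊$100,322 × 200%/9⌋ = $22,293. Book value $78,029.
Year 5: ⌊$78,029 × 200%/9⌋ = $17,339. Book value $60,690.
Year 6: ⌊$60,690 × 200%/9⌋ = $13,486. Book value $47,204.
Year 7: ⌊$47,204 × 200%/9⌋ = $10,489. Book value $36,715.
Accumulated through year 7 = $213,218 − $36,715 = $176,503.

$176,503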